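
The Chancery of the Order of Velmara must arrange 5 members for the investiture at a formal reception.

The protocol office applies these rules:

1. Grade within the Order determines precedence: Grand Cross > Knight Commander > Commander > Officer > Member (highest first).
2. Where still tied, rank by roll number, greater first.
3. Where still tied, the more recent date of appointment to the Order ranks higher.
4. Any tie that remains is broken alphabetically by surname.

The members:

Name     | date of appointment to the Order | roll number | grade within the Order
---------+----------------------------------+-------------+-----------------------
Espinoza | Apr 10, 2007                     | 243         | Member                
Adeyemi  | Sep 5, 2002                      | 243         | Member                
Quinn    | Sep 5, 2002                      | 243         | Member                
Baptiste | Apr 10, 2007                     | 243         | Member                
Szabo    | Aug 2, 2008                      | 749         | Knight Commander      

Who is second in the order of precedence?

By grade within the Order: Szabo (Knight Commander); then Baptiste, Espinoza, Adeyemi and Quinn (Member).
Baptiste, Espinoza, Adeyemi and Quinn all have roll number 243, so the next rule applies.
Among Baptiste, Espinoza, Adeyemi and Quinn, by date of appointment to the Order (later first): Baptiste and Espinoza (Apr 10, 2007) before Adeyemi and Quinn (Sep 5, 2002).
Among Baptiste and Espinoza, alphabetically by surname: Baptiste before Espinoza.
Among Adeyemi and Quinn, alphabetically by surname: Adeyemi before Quinn.
Order: Szabo, Baptiste, Espinoza, Adeyemi, Quinn.

Baptiste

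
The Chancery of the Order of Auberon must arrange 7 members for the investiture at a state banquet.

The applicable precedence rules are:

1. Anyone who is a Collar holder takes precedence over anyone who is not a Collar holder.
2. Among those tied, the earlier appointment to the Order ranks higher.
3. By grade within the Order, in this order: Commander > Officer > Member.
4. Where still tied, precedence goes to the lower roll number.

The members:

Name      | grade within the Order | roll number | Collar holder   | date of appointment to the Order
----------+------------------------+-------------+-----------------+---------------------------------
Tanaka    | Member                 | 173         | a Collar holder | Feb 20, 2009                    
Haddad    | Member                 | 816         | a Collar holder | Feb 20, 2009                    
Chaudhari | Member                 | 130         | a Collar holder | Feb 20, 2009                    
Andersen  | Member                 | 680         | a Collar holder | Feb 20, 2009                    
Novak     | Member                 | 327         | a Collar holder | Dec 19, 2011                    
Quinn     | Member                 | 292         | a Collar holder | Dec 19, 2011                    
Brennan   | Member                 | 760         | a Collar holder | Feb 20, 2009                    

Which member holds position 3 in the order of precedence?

By the first rule: Chaudhari, Tanaka, Andersen, Brennan, Haddad, Quinn and Novak (each a Collar holder).
Among Chaudhari, Tanaka, Andersen, Brennan, Haddad, Quinn and Novak, by date of appointment to the Order (earlier first): Chaudhari, Tanaka, Andersen, Brennan and Haddad (Feb 20, 2009) before Quinn and Novak (Dec 19, 2011).
Chaudhari, Tanaka, Andersen, Brennan and Haddad are each Member, so the next rule applies.
Among Chaudhari, Tanaka, Andersen, Brennan and Haddad, by roll number (lower first): Chaudhari (130) before Tanaka (173) before Andersen (680) before Brennan (760) before Haddad (816).
Quinn and Novak are each Member, so the next rule applies.
Among Quinn and Novak, by roll number (lower first): Quinn (292) before Novak (327).
Order: Chaudhari, Tanaka, Andersen, Brennan, Haddad, Quinn, Novak.

Andersen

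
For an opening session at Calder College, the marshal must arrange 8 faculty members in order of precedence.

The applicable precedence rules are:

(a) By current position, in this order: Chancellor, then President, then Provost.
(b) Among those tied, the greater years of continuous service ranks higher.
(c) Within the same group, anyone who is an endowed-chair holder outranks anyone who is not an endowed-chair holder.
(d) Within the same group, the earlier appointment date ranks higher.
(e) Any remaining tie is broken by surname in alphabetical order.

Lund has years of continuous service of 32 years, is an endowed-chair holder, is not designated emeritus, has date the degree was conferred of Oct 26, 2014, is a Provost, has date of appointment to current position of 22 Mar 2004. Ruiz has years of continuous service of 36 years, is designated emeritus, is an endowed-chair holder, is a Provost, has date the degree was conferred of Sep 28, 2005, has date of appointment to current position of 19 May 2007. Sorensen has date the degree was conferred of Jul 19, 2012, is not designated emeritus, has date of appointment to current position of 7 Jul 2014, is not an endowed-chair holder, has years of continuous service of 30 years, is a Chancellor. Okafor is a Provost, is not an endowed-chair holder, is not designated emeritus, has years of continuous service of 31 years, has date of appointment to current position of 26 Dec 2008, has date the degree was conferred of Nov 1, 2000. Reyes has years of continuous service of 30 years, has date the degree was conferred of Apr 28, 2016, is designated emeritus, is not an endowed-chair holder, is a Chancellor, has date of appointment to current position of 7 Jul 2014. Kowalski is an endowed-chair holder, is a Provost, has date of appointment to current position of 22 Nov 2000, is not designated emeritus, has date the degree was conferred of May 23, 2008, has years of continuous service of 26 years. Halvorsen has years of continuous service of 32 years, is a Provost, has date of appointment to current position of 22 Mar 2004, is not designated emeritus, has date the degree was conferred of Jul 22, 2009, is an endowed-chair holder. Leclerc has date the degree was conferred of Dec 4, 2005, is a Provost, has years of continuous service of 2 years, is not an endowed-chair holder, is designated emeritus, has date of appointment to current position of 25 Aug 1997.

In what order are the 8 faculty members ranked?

Reyes, Sorensen, Ruiz, Halvorsen, Lund, Okafor, Kowalski, Leclerc

By current position: Reyes and Sorensen (Chancellor); then Ruiz, Halvorsen, Lund, Okafor, Kowalski and Leclerc (Provost).
Reyes and Sorensen both have years of continuous service 30 years, so the next rule applies.
Reyes and Sorensen are each not an endowed-chair holder, so the next rule applies.
Reyes and Sorensen both have date of appointment to current position 7 Jul 2014, so the next rule applies.
Among Reyes and Sorensen, alphabetically by surname: Reyes before Sorensen.
Among Ruiz, Halvorsen, Lund, Okafor, Kowalski and Leclerc, by years of continuous service (higher first): Ruiz (36 years) before Halvorsen and Lund (32 years) before Okafor (31 years) before Kowalski (26 years) before Leclerc (2 years).
Halvorsen and Lund are each an endowed-chair holder, so the next rule applies.
Halvorsen and Lund both have date of appointment to current position 22 Mar 2004, so the next rule applies.
Among Halvorsen and Lund, alphabetically by surname: Halvorsen before Lund.
Full order: Reyes, Sorensen, Ruiz, Halvorsen, Lund, Okafor, Kowalski, Leclerc.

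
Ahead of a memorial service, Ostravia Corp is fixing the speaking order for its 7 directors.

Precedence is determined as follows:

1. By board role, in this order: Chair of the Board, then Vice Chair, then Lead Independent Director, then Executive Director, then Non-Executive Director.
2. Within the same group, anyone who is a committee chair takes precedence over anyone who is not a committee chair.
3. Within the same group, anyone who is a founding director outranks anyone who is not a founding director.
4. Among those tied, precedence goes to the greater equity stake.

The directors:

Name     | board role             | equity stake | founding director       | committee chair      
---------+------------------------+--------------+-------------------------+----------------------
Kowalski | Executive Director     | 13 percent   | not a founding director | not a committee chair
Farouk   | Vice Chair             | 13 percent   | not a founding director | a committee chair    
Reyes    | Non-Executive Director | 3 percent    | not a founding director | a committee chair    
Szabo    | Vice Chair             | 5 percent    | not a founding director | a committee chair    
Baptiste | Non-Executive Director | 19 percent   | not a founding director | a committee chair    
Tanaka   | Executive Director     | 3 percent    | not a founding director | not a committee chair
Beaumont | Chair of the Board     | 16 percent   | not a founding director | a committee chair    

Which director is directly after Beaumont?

Farouk

By board role: Beaumont (Chair of the Board); then Farouk and Szabo (Vice Chair); then Kowalski and Tanaka (Executive Director); then Baptiste and Reyes (Non-Executive Director).
Farouk and Szabo are each a committee chair, so the next rule applies.
Farouk and Szabo are each not a founding director, so the next rule applies.
Among Farouk and Szabo, by equity stake (higher first): Farouk (13 percent) before Szabo (5 percent).
Kowalski and Tanaka are each not a committee chair, so the next rule applies.
Kowalski and Tanaka are each not a founding director, so the next rule applies.
Among Kowalski and Tanaka, by equity stake (higher first): Kowalski (13 percent) before Tanaka (3 percent).
Baptiste and Reyes are each a committee chair, so the next rule applies.
Baptiste and Reyes are each not a founding director, so the next rule applies.
Among Baptiste and Reyes, by equity stake (higher first): Baptiste (19 percent) before Reyes (3 percent).
Order: Beaumont, Farouk, Szabo, Kowalski, Tanaka, Baptiste, Reyes.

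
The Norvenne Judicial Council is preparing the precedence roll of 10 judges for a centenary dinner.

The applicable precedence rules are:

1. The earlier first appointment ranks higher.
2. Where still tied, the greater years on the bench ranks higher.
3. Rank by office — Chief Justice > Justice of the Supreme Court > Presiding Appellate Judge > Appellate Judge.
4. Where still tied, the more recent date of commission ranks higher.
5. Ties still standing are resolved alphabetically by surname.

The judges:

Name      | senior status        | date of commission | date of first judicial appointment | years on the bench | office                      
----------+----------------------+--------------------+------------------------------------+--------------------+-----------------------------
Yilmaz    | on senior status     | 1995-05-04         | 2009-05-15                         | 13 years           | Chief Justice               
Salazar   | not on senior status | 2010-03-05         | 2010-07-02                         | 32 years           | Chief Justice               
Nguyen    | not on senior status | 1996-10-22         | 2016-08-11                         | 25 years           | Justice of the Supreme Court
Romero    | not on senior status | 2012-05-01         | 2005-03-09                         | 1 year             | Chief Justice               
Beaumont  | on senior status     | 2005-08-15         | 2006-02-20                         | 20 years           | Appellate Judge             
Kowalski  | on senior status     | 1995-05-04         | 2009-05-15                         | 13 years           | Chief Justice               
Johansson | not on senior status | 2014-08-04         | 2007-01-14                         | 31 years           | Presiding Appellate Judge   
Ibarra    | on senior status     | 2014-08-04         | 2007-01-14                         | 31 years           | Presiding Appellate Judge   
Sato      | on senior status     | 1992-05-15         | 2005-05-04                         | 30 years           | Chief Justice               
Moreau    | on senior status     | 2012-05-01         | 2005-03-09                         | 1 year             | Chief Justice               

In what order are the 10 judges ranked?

By date of first judicial appointment (earlier first): Moreau and Romero (both 2005-03-09); then Sato (2005-05-04); then Beaumont (2006-02-20); then Ibarra and Johansson (both 2007-01-14); then Kowalski and Yilmaz (both 2009-05-15); then Salazar (2010-07-02); then Nguyen (2016-08-11).
Moreau and Romero both have years on the bench 1 year, so the next rule applies.
Moreau and Romero are each Chief Justice, so the next rule applies.
Moreau and Romero both have date of commission 2012-05-01, so the next rule applies.
Among Moreau and Romero, alphabetically by surname: Moreau before Romero.
Ibarra and Johansson both have years on the bench 31 years, so the next rule applies.
Ibarra and Johansson are each Presiding Appellate Judge, so the next rule applies.
Ibarra and Johansson both have date of commission 2014-08-04, so the next rule applies.
Among Ibarra and Johansson, alphabetically by surname: Ibarra before Johansson.
Kowalski and Yilmaz both have years on the bench 13 years, so the next rule applies.
Kowalski and Yilmaz are each Chief Justice, so the next rule applies.
Kowalski and Yilmaz both have date of commission 1995-05-04, so the next rule applies.
Among Kowalski and Yilmaz, alphabetically by surname: Kowalski before Yilmaz.
Full order: Moreau, Romero, Sato, Beaumont, Ibarra, Johansson, Kowalski, Yilmaz, Salazar, Nguyen.

Moreau, Romero, Sato, Beaumont, Ibarra, Johansson, Kowalski, Yilmaz, Salazar, Nguyen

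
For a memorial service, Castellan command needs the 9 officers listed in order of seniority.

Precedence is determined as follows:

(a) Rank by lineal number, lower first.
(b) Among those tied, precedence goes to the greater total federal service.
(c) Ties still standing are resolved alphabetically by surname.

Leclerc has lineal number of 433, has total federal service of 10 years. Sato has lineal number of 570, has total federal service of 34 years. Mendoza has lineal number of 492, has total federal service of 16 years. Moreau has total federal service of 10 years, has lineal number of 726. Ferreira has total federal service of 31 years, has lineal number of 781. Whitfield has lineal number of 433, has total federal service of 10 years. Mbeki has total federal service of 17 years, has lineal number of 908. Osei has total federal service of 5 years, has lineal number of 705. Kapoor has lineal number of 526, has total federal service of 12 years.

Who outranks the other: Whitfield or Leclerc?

Leclerc

By lineal number (lower first): Leclerc and Whitfield (both 433); then Mendoza (492); then Kapoor (526); then Sato (570); then Osei (705); then Moreau (726); then Ferreira (781); then Mbeki (908).
Leclerc and Whitfield both have total federal service 10 years, so the next rule applies.
Among Leclerc and Whitfield, alphabetically by surname: Leclerc before Whitfield.
So Leclerc takes precedence.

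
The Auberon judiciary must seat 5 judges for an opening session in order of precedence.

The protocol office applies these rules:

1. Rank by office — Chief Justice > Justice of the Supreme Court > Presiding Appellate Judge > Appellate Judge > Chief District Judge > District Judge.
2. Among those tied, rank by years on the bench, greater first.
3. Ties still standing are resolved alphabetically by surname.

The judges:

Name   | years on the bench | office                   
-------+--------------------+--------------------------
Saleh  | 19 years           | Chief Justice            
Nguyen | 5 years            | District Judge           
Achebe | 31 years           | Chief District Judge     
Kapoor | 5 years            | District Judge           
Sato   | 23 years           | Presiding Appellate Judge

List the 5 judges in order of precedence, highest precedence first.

By office: Saleh (Chief Justice); then Sato (Presiding Appellate Judge); then Achebe (Chief District Judge); then Kapoor and Nguyen (District Judge).
Kapoor and Nguyen both have years on the bench 5 years, so the next rule applies.
Among Kapoor and Nguyen, alphabetically by surname: Kapoor before Nguyen.
Full order: Saleh, Sato, Achebe, Kapoor, Nguyen.

Saleh, Sato, Achebe, Kapoor, Nguyen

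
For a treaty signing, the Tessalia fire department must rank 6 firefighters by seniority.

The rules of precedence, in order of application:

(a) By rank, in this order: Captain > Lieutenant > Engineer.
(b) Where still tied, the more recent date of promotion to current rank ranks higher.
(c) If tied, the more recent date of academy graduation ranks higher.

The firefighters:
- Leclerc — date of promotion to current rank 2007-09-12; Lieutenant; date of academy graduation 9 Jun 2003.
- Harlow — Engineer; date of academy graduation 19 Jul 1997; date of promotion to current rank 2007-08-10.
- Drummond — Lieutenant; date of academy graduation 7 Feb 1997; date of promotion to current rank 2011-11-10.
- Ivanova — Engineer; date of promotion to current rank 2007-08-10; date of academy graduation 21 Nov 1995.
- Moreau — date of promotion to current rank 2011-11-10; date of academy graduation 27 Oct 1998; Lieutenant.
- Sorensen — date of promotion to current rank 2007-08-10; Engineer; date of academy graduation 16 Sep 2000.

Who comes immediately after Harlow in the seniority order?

Ivanova

By rank: Moreau, Drummond and Leclerc (Lieutenant); then Sorensen, Harlow and Ivanova (Engineer).
Among Moreau, Drummond and Leclerc, by date of promotion to current rank (later first): Moreau and Drummond (2011-11-10) before Leclerc (2007-09-12).
Among Moreau and Drummond, by date of academy graduation (later first): Moreau (27 Oct 1998) before Drummond (7 Feb 1997).
Sorensen, Harlow and Ivanova all have date of promotion to current rank 2007-08-10, so the next rule applies.
Among Sorensen, Harlow and Ivanova, by date of academy graduation (later first): Sorensen (16 Sep 2000) before Harlow (19 Jul 1997) before Ivanova (21 Nov 1995).
Order: Moreau, Drummond, Leclerc, Sorensen, Harlow, Ivanova.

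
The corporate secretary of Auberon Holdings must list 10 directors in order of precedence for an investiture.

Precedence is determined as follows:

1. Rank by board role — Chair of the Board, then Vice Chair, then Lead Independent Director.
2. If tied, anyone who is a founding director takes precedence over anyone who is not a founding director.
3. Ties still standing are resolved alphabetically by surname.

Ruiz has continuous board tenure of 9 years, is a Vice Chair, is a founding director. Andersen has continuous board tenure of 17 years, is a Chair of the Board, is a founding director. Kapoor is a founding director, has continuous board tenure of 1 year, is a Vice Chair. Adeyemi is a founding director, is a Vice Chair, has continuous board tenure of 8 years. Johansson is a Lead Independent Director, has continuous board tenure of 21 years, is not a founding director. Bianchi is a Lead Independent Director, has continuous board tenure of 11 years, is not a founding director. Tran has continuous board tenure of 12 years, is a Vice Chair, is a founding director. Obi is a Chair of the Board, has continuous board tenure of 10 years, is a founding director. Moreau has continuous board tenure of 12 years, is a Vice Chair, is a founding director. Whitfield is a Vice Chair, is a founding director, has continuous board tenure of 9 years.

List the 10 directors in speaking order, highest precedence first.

Andersen, Obi, Adeyemi, Kapoor, Moreau, Ruiz, Tran, Whitfield, Bianchi, Johansson

By board role: Andersen and Obi (Chair of the Board); then Adeyemi, Kapoor, Moreau, Ruiz, Tran and Whitfield (Vice Chair); then Bianchi and Johansson (Lead Independent Director).
Andersen and Obi are each a founding director, so the next rule applies.
Among Andersen and Obi, alphabetically by surname: Andersen before Obi.
Adeyemi, Kapoor, Moreau, Ruiz, Tran and Whitfield are each a founding director, so the next rule applies.
Among Adeyemi, Kapoor, Moreau, Ruiz, Tran and Whitfield, alphabetically by surname: Adeyemi before Kapoor before Moreau before Ruiz before Tran before Whitfield.
Bianchi and Johansson are each not a founding director, so the next rule applies.
Among Bianchi and Johansson, alphabetically by surname: Bianchi before Johansson.
Full order: Andersen, Obi, Adeyemi, Kapoor, Moreau, Ruiz, Tran, Whitfield, Bianchi, Johansson.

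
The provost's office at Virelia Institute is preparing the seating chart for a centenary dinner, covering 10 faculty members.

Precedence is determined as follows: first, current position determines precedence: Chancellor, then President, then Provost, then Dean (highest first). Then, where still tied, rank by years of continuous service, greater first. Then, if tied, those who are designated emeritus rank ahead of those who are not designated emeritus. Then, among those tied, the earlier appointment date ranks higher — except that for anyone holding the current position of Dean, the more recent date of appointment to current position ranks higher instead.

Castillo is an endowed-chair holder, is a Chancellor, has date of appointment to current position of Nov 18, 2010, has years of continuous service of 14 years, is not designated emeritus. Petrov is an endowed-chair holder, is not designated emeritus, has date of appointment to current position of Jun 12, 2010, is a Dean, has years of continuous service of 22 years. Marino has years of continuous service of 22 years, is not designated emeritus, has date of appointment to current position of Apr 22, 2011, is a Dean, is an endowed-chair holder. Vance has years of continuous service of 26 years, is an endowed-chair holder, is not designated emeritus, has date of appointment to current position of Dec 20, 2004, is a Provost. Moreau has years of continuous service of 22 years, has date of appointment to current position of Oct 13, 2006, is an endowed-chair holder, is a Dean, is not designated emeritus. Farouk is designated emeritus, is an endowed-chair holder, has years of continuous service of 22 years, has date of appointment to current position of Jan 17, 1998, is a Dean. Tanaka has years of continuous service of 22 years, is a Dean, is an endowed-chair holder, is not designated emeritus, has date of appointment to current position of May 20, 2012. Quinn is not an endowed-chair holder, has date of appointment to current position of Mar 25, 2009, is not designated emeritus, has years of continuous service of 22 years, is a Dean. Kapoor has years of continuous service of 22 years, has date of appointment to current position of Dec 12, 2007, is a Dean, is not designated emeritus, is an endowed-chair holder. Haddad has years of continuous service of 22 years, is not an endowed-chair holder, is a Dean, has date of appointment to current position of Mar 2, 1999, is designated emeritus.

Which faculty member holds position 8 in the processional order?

By current position: Castillo (Chancellor); then Vance (Provost); then Haddad, Farouk, Tanaka, Marino, Petrov, Quinn, Kapoor and Moreau (Dean).
Haddad, Farouk, Tanaka, Marino, Petrov, Quinn, Kapoor and Moreau all have years of continuous service 22 years, so the next rule applies.
Among Haddad, Farouk, Tanaka, Marino, Petrov, Quinn, Kapoor and Moreau, designated emeritus before not designated emeritus: Haddad and Farouk (designated emeritus) before Tanaka, Marino, Petrov, Quinn, Kapoor and Moreau (not designated emeritus).
Among Haddad and Farouk, by date of appointment to current position (later first) (reversed rule for this group): Haddad (Mar 2, 1999) before Farouk (Jan 17, 1998).
Among Tanaka, Marino, Petrov, Quinn, Kapoor and Moreau, by date of appointment to current position (later first) (reversed rule for this group): Tanaka (May 20, 2012) before Marino (Apr 22, 2011) before Petrov (Jun 12, 2010) before Quinn (Mar 25, 2009) before Kapoor (Dec 12, 2007) before Moreau (Oct 13, 2006).
Order: Castillo, Vance, Haddad, Farouk, Tanaka, Marino, Petrov, Quinn, Kapoor, Moreau.

Quinn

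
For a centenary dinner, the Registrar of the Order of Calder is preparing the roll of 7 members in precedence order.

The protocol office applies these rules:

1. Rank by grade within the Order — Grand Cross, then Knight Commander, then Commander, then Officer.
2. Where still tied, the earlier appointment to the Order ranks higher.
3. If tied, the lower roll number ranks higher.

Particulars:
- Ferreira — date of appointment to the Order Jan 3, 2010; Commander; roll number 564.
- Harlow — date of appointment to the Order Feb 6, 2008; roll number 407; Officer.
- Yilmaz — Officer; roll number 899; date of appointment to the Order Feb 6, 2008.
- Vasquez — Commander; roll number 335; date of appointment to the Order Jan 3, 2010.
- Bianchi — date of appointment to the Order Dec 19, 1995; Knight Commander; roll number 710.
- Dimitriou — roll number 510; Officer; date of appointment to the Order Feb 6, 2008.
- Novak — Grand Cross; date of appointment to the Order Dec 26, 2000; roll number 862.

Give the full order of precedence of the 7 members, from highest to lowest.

By grade within the Order: Novak (Grand Cross); then Bianchi (Knight Commander); then Vasquez and Ferreira (Commander); then Harlow, Dimitriou and Yilmaz (Officer).
Vasquez and Ferreira both have date of appointment to the Order Jan 3, 2010, so the next rule applies.
Among Vasquez and Ferreira, by roll number (lower first): Vasquez (335) before Ferreira (564).
Harlow, Dimitriou and Yilmaz all have date of appointment to the Order Feb 6, 2008, so the next rule applies.
Among Harlow, Dimitriou and Yilmaz, by roll number (lower first): Harlow (407) before Dimitriou (510) before Yilmaz (899).
Full order: Novak, Bianchi, Vasquez, Ferreira, Harlow, Dimitriou, Yilmaz.

Novak, Bianchi, Vasquez, Ferreira, Harlow, Dimitriou, Yilmaz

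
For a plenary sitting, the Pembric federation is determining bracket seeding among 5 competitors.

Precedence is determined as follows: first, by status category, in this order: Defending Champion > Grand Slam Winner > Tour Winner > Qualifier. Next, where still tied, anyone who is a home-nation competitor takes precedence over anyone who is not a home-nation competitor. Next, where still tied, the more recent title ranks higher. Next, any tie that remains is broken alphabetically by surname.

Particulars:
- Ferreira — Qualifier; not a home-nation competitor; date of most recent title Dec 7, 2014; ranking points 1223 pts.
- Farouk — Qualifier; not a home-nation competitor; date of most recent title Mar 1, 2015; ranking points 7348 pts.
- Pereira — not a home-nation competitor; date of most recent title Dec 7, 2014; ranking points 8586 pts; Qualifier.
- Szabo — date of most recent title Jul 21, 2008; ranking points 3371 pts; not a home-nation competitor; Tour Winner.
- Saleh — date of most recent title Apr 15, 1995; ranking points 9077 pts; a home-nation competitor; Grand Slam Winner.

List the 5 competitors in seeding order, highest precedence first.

Saleh, Szabo, Farouk, Ferreira, Pereira

By status category: Saleh (Grand Slam Winner); then Szabo (Tour Winner); then Farouk, Ferreira and Pereira (Qualifier).
Farouk, Ferreira and Pereira are each not a home-nation competitor, so the next rule applies.
Among Farouk, Ferreira and Pereira, by date of most recent title (later first): Farouk (Mar 1, 2015) before Ferreira and Pereira (Dec 7, 2014).
Among Ferreira and Pereira, alphabetically by surname: Ferreira before Pereira.
Full order: Saleh, Szabo, Farouk, Ferreira, Pereira.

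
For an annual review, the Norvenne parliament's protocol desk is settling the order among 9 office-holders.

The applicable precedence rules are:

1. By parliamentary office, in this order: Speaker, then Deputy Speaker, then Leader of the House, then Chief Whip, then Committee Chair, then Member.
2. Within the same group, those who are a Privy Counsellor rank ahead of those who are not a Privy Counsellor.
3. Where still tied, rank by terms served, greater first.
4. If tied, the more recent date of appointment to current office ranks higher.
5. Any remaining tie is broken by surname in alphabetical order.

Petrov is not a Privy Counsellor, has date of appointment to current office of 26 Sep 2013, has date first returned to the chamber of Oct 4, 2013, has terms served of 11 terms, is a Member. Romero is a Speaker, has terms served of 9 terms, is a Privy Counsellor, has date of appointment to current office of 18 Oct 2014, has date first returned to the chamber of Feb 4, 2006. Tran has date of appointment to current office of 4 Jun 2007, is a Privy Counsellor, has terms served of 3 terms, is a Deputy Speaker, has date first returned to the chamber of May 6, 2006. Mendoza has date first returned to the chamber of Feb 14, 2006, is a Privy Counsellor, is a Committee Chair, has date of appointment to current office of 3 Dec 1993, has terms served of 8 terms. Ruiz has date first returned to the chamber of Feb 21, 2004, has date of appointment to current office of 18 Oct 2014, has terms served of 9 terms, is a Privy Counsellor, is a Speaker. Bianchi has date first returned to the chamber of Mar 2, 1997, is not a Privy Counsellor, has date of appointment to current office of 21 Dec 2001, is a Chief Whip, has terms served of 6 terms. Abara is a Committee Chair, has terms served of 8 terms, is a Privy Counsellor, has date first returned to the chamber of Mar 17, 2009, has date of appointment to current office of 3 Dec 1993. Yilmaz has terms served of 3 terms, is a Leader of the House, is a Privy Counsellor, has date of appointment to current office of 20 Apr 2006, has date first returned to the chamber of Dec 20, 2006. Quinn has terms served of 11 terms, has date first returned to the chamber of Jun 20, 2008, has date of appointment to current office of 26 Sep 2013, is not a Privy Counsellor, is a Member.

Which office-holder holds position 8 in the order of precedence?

By parliamentary office: Romero and Ruiz (Speaker); then Tran (Deputy Speaker); then Yilmaz (Leader of the House); then Bianchi (Chief Whip); then Abara and Mendoza (Committee Chair); then Petrov and Quinn (Member).
Romero and Ruiz are each a Privy Counsellor, so the next rule applies.
Romero and Ruiz both have terms served 9 terms, so the next rule applies.
Romero and Ruiz both have date of appointment to current office 18 Oct 2014, so the next rule applies.
Among Romero and Ruiz, alphabetically by surname: Romero before Ruiz.
Abara and Mendoza are each a Privy Counsellor, so the next rule applies.
Abara and Mendoza both have terms served 8 terms, so the next rule applies.
Abara and Mendoza both have date of appointment to current office 3 Dec 1993, so the next rule applies.
Among Abara and Mendoza, alphabetically by surname: Abara before Mendoza.
Petrov and Quinn are each not a Privy Counsellor, so the next rule applies.
Petrov and Quinn both have terms served 11 terms, so the next rule applies.
Petrov and Quinn both have date of appointment to current office 26 Sep 2013, so the next rule applies.
Among Petrov and Quinn, alphabetically by surname: Petrov before Quinn.
Order: Romero, Ruiz, Tran, Yilmaz, Bianchi, Abara, Mendoza, Petrov, Quinn.

Petrov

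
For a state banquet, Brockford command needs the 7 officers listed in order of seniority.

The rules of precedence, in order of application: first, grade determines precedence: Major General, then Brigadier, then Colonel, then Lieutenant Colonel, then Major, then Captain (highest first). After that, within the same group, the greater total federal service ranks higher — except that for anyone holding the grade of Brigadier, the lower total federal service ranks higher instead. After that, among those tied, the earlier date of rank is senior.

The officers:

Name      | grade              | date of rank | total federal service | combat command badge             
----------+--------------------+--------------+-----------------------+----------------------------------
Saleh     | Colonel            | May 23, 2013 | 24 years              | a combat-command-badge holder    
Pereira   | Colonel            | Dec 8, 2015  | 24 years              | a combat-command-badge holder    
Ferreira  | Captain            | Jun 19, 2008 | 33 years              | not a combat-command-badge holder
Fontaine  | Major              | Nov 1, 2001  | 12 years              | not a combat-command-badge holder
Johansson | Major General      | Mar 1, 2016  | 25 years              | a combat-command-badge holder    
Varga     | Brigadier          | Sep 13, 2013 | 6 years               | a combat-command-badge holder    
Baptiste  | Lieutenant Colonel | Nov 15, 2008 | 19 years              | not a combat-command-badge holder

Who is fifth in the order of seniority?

Baptiste

By grade: Johansson (Major General); then Varga (Brigadier); then Saleh and Pereira (Colonel); then Baptiste (Lieutenant Colonel); then Fontaine (Major); then Ferreira (Captain).
Saleh and Pereira both have total federal service 24 years, so the next rule applies.
Among Saleh and Pereira, by date of rank (earlier first): Saleh (May 23, 2013) before Pereira (Dec 8, 2015).
Order: Johansson, Varga, Saleh, Pereira, Baptiste, Fontaine, Ferreira.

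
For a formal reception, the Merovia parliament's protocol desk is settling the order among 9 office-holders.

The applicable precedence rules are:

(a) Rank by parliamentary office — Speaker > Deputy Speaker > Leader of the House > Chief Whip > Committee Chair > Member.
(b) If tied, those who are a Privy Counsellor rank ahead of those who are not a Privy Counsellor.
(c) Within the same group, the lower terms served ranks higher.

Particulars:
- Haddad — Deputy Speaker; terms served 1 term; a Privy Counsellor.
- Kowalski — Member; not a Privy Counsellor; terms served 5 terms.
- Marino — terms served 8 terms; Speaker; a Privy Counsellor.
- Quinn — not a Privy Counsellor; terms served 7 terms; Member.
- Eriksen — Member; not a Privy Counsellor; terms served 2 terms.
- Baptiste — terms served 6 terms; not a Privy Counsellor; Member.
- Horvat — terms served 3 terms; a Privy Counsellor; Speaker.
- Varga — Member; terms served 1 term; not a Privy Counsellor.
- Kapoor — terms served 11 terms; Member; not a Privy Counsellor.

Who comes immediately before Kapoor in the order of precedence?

By parliamentary office: Horvat and Marino (Speaker); then Haddad (Deputy Speaker); then Varga, Eriksen, Kowalski, Baptiste, Quinn and Kapoor (Member).
Horvat and Marino are each a Privy Counsellor, so the next rule applies.
Among Horvat and Marino, by terms served (lower first): Horvat (3 terms) before Marino (8 terms).
Varga, Eriksen, Kowalski, Baptiste, Quinn and Kapoor are each not a Privy Counsellor, so the next rule applies.
Among Varga, Eriksen, Kowalski, Baptiste, Quinn and Kapoor, by terms served (lower first): Varga (1 term) before Eriksen (2 terms) before Kowalski (5 terms) before Baptiste (6 terms) before Quinn (7 terms) before Kapoor (11 terms).
Order: Horvat, Marino, Haddad, Varga, Eriksen, Kowalski, Baptiste, Quinn, Kapoor.

Quinn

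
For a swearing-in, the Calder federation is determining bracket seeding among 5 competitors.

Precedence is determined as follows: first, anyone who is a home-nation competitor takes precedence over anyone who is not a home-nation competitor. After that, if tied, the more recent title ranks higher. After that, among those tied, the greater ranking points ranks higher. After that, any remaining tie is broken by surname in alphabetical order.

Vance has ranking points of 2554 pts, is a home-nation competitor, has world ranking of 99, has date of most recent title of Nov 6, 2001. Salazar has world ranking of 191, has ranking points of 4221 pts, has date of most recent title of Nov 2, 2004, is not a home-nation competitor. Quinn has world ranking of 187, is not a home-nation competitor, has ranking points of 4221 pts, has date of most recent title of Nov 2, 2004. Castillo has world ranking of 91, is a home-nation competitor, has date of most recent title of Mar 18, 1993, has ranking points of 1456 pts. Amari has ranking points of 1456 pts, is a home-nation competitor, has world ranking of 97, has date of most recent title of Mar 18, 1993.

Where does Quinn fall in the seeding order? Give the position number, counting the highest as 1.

By the first rule: Vance, Amari and Castillo (each a home-nation competitor); then Quinn and Salazar (both not a home-nation competitor).
Among Vance, Amari and Castillo, by date of most recent title (later first): Vance (Nov 6, 2001) before Amari and Castillo (Mar 18, 1993).
Amari and Castillo both have ranking points 1456 pts, so the next rule applies.
Among Amari and Castillo, alphabetically by surname: Amari before Castillo.
Quinn and Salazar both have date of most recent title Nov 2, 2004, so the next rule applies.
Quinn and Salazar both have ranking points 4221 pts, so the next rule applies.
Among Quinn and Salazar, alphabetically by surname: Quinn before Salazar.
Order: Vance, Amari, Castillo, Quinn, Salazar. So position 4.

4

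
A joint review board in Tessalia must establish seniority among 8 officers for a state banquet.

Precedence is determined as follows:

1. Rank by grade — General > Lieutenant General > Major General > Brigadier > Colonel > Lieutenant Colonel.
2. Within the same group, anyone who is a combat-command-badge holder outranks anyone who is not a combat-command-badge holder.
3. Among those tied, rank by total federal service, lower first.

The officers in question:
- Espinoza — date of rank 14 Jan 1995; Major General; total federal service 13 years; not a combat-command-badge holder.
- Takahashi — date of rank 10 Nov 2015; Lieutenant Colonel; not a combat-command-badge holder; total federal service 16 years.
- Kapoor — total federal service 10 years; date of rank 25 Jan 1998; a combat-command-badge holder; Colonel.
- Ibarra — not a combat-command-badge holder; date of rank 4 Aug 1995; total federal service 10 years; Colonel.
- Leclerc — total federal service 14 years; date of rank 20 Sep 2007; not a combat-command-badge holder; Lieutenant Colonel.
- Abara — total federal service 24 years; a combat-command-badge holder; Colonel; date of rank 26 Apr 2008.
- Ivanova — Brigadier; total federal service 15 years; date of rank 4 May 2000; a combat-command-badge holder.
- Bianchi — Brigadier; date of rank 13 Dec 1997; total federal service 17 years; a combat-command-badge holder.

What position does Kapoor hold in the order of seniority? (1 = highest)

4

By grade: Espinoza (Major General); then Ivanova and Bianchi (Brigadier); then Kapoor, Abara and Ibarra (Colonel); then Leclerc and Takahashi (Lieutenant Colonel).
Ivanova and Bianchi are each a combat-command-badge holder, so the next rule applies.
Among Ivanova and Bianchi, by total federal service (lower first): Ivanova (15 years) before Bianchi (17 years).
Among Kapoor, Abara and Ibarra, a combat-command-badge holder before not a combat-command-badge holder: Kapoor and Abara (a combat-command-badge holder) before Ibarra (not a combat-command-badge holder).
Among Kapoor and Abara, by total federal service (lower first): Kapoor (10 years) before Abara (24 years).
Leclerc and Takahashi are each not a combat-command-badge holder, so the next rule applies.
Among Leclerc and Takahashi, by total federal service (lower first): Leclerc (14 years) before Takahashi (16 years).
Order: Espinoza, Ivanova, Bianchi, Kapoor, Abara, Ibarra, Leclerc, Takahashi. So position 4.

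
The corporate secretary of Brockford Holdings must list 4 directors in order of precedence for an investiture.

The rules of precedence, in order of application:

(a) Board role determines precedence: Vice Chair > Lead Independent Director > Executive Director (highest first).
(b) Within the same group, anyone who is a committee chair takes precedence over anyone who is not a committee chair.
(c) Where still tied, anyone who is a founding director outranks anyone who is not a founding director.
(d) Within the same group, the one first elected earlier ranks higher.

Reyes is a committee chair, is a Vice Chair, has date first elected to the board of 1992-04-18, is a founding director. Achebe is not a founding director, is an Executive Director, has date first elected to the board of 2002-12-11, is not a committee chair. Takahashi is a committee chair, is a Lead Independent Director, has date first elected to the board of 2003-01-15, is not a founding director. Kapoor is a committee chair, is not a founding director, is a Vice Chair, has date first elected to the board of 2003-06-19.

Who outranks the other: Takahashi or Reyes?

By board role: Reyes and Kapoor (Vice Chair); then Takahashi (Lead Independent Director); then Achebe (Executive Director).
Reyes and Kapoor are each a committee chair, so the next rule applies.
Among Reyes and Kapoor, a founding director before not a founding director: Reyes (a founding director) before Kapoor (not a founding director).
So Reyes takes precedence.

Reyes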